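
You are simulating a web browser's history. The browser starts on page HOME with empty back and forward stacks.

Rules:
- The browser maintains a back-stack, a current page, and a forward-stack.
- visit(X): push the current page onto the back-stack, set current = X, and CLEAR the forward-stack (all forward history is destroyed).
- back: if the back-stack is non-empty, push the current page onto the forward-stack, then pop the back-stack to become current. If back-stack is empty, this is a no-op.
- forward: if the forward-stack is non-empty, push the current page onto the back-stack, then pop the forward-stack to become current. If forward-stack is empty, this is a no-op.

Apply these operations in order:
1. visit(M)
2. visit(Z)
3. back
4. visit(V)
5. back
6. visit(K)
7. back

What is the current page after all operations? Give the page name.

After 1 (visit(M)): cur=M back=1 fwd=0
After 2 (visit(Z)): cur=Z back=2 fwd=0
After 3 (back): cur=M back=1 fwd=1
After 4 (visit(V)): cur=V back=2 fwd=0
After 5 (back): cur=M back=1 fwd=1
After 6 (visit(K)): cur=K back=2 fwd=0
After 7 (back): cur=M back=1 fwd=1

Answer: M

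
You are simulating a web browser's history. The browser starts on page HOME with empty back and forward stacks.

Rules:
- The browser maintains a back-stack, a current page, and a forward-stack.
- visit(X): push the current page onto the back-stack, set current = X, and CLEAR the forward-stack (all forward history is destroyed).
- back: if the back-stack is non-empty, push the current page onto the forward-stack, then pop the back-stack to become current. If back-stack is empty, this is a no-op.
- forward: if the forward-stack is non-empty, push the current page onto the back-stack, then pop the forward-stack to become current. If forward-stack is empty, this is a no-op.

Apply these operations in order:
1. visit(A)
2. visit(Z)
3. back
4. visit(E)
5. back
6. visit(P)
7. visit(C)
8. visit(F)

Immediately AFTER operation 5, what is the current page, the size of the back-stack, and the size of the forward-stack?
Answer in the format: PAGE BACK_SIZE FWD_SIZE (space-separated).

After 1 (visit(A)): cur=A back=1 fwd=0
After 2 (visit(Z)): cur=Z back=2 fwd=0
After 3 (back): cur=A back=1 fwd=1
After 4 (visit(E)): cur=E back=2 fwd=0
After 5 (back): cur=A back=1 fwd=1

A 1 1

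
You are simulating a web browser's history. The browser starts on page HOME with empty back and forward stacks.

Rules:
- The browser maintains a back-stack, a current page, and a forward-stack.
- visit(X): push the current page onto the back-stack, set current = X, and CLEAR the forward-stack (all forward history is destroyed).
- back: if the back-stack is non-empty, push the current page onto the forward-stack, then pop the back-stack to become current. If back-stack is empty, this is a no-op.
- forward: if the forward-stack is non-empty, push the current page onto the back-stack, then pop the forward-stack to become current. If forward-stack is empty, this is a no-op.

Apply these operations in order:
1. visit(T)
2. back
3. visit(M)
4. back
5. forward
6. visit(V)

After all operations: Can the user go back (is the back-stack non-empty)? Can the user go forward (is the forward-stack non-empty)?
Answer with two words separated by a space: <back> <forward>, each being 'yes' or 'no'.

Answer: yes no

Derivation:
After 1 (visit(T)): cur=T back=1 fwd=0
After 2 (back): cur=HOME back=0 fwd=1
After 3 (visit(M)): cur=M back=1 fwd=0
After 4 (back): cur=HOME back=0 fwd=1
After 5 (forward): cur=M back=1 fwd=0
After 6 (visit(V)): cur=V back=2 fwd=0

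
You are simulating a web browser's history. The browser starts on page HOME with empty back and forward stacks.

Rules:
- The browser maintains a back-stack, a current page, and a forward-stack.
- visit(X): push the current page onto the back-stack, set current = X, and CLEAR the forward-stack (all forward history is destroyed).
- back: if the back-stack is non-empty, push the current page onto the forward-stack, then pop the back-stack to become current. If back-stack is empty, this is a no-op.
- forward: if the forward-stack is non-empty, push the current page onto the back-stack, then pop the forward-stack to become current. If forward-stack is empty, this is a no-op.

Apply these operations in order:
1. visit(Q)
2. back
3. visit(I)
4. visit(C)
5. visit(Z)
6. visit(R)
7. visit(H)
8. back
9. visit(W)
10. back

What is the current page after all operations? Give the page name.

Answer: R

Derivation:
After 1 (visit(Q)): cur=Q back=1 fwd=0
After 2 (back): cur=HOME back=0 fwd=1
After 3 (visit(I)): cur=I back=1 fwd=0
After 4 (visit(C)): cur=C back=2 fwd=0
After 5 (visit(Z)): cur=Z back=3 fwd=0
After 6 (visit(R)): cur=R back=4 fwd=0
After 7 (visit(H)): cur=H back=5 fwd=0
After 8 (back): cur=R back=4 fwd=1
After 9 (visit(W)): cur=W back=5 fwd=0
After 10 (back): cur=R back=4 fwd=1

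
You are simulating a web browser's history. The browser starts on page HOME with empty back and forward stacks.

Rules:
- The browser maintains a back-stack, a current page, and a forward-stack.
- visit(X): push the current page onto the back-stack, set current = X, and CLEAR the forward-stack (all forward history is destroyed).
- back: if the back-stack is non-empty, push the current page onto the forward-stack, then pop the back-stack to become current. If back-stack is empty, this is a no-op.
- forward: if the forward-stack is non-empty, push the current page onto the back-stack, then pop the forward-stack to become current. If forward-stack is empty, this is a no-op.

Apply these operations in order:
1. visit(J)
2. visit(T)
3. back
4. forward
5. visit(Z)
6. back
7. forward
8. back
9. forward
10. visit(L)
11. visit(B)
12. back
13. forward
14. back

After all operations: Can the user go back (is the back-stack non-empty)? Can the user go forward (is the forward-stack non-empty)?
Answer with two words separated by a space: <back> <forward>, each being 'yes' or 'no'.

After 1 (visit(J)): cur=J back=1 fwd=0
After 2 (visit(T)): cur=T back=2 fwd=0
After 3 (back): cur=J back=1 fwd=1
After 4 (forward): cur=T back=2 fwd=0
After 5 (visit(Z)): cur=Z back=3 fwd=0
After 6 (back): cur=T back=2 fwd=1
After 7 (forward): cur=Z back=3 fwd=0
After 8 (back): cur=T back=2 fwd=1
After 9 (forward): cur=Z back=3 fwd=0
After 10 (visit(L)): cur=L back=4 fwd=0
After 11 (visit(B)): cur=B back=5 fwd=0
After 12 (back): cur=L back=4 fwd=1
After 13 (forward): cur=B back=5 fwd=0
After 14 (back): cur=L back=4 fwd=1

Answer: yes yes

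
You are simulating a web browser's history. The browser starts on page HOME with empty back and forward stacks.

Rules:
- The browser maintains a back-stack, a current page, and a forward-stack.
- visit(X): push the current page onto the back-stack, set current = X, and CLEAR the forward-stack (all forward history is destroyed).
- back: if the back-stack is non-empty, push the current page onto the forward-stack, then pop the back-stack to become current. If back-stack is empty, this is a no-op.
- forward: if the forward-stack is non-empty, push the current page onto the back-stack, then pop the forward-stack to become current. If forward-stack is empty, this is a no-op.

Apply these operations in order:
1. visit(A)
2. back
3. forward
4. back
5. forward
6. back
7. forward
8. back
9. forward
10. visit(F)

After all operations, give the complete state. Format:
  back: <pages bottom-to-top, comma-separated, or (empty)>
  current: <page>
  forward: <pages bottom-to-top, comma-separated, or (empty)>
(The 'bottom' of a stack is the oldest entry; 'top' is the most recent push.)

Answer: back: HOME,A
current: F
forward: (empty)

Derivation:
After 1 (visit(A)): cur=A back=1 fwd=0
After 2 (back): cur=HOME back=0 fwd=1
After 3 (forward): cur=A back=1 fwd=0
After 4 (back): cur=HOME back=0 fwd=1
After 5 (forward): cur=A back=1 fwd=0
After 6 (back): cur=HOME back=0 fwd=1
After 7 (forward): cur=A back=1 fwd=0
After 8 (back): cur=HOME back=0 fwd=1
After 9 (forward): cur=A back=1 fwd=0
After 10 (visit(F)): cur=F back=2 fwd=0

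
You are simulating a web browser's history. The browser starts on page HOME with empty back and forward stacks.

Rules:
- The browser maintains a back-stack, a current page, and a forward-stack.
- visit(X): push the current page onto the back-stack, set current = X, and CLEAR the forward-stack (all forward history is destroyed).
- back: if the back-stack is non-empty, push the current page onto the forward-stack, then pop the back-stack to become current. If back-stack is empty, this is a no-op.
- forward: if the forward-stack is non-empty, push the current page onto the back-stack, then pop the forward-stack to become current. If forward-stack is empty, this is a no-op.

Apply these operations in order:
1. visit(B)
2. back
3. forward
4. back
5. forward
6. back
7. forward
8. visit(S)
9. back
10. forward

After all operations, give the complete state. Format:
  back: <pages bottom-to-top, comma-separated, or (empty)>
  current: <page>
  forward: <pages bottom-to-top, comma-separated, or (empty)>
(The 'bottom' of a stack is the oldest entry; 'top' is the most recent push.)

Answer: back: HOME,B
current: S
forward: (empty)

Derivation:
After 1 (visit(B)): cur=B back=1 fwd=0
After 2 (back): cur=HOME back=0 fwd=1
After 3 (forward): cur=B back=1 fwd=0
After 4 (back): cur=HOME back=0 fwd=1
After 5 (forward): cur=B back=1 fwd=0
After 6 (back): cur=HOME back=0 fwd=1
After 7 (forward): cur=B back=1 fwd=0
After 8 (visit(S)): cur=S back=2 fwd=0
After 9 (back): cur=B back=1 fwd=1
After 10 (forward): cur=S back=2 fwd=0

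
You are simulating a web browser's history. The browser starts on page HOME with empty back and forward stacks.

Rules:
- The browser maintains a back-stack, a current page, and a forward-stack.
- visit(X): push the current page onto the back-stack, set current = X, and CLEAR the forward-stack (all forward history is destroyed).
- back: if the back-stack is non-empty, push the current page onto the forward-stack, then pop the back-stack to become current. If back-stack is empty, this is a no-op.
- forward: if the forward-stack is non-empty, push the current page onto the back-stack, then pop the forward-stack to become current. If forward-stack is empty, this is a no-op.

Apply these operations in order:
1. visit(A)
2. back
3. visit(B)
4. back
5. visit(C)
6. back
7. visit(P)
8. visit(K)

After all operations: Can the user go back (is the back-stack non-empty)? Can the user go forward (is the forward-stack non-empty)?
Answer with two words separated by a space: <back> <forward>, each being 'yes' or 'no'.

Answer: yes no

Derivation:
After 1 (visit(A)): cur=A back=1 fwd=0
After 2 (back): cur=HOME back=0 fwd=1
After 3 (visit(B)): cur=B back=1 fwd=0
After 4 (back): cur=HOME back=0 fwd=1
After 5 (visit(C)): cur=C back=1 fwd=0
After 6 (back): cur=HOME back=0 fwd=1
After 7 (visit(P)): cur=P back=1 fwd=0
After 8 (visit(K)): cur=K back=2 fwd=0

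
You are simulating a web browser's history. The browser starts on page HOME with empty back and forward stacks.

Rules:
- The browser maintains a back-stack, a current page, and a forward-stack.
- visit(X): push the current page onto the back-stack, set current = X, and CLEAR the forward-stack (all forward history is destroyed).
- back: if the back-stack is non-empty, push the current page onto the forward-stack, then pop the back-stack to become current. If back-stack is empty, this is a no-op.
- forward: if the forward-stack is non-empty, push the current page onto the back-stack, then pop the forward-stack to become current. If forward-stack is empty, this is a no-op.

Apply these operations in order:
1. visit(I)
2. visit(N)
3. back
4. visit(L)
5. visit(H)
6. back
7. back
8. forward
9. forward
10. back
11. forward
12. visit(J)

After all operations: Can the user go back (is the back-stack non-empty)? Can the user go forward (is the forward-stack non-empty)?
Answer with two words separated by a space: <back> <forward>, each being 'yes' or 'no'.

After 1 (visit(I)): cur=I back=1 fwd=0
After 2 (visit(N)): cur=N back=2 fwd=0
After 3 (back): cur=I back=1 fwd=1
After 4 (visit(L)): cur=L back=2 fwd=0
After 5 (visit(H)): cur=H back=3 fwd=0
After 6 (back): cur=L back=2 fwd=1
After 7 (back): cur=I back=1 fwd=2
After 8 (forward): cur=L back=2 fwd=1
After 9 (forward): cur=H back=3 fwd=0
After 10 (back): cur=L back=2 fwd=1
After 11 (forward): cur=H back=3 fwd=0
After 12 (visit(J)): cur=J back=4 fwd=0

Answer: yes no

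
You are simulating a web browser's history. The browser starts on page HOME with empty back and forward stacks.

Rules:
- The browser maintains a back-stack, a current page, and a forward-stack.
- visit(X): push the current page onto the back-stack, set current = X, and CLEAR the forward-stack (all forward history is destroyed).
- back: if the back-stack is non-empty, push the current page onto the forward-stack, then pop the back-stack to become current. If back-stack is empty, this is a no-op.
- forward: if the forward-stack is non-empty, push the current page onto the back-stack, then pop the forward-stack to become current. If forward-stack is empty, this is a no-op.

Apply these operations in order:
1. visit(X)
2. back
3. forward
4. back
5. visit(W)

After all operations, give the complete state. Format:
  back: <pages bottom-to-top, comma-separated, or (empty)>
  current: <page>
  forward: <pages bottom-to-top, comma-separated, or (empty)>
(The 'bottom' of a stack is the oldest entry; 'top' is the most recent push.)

After 1 (visit(X)): cur=X back=1 fwd=0
After 2 (back): cur=HOME back=0 fwd=1
After 3 (forward): cur=X back=1 fwd=0
After 4 (back): cur=HOME back=0 fwd=1
After 5 (visit(W)): cur=W back=1 fwd=0

Answer: back: HOME
current: W
forward: (empty)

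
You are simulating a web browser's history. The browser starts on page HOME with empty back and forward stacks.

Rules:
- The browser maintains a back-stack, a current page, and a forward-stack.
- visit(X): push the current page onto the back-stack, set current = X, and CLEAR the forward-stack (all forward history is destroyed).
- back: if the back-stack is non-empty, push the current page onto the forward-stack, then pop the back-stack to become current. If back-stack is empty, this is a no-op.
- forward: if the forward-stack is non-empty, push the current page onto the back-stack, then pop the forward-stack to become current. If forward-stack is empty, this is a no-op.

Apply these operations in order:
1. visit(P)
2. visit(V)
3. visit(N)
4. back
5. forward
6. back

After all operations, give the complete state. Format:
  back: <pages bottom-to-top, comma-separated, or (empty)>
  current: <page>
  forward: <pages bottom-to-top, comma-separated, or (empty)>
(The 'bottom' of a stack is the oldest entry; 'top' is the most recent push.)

After 1 (visit(P)): cur=P back=1 fwd=0
After 2 (visit(V)): cur=V back=2 fwd=0
After 3 (visit(N)): cur=N back=3 fwd=0
After 4 (back): cur=V back=2 fwd=1
After 5 (forward): cur=N back=3 fwd=0
After 6 (back): cur=V back=2 fwd=1

Answer: back: HOME,P
current: V
forward: N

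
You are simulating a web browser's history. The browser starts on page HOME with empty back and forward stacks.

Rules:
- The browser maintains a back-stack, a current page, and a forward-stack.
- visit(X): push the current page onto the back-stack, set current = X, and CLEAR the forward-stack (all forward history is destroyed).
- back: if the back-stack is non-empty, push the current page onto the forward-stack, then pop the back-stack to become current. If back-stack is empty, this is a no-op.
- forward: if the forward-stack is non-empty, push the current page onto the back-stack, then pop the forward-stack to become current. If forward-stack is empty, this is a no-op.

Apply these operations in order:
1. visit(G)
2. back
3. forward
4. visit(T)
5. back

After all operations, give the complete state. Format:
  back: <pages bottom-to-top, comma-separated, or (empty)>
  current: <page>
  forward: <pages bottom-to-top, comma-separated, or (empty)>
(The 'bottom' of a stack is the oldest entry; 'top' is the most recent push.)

After 1 (visit(G)): cur=G back=1 fwd=0
After 2 (back): cur=HOME back=0 fwd=1
After 3 (forward): cur=G back=1 fwd=0
After 4 (visit(T)): cur=T back=2 fwd=0
After 5 (back): cur=G back=1 fwd=1

Answer: back: HOME
current: G
forward: T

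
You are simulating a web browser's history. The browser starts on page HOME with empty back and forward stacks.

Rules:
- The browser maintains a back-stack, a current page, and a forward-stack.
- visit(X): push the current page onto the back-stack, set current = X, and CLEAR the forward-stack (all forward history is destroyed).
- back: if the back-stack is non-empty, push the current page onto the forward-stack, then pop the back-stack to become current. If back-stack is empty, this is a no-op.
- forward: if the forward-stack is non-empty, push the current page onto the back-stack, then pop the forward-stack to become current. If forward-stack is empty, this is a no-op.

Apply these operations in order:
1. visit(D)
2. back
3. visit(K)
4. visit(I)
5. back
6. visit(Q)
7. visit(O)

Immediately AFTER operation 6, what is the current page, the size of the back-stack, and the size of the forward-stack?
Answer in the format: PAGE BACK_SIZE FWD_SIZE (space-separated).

After 1 (visit(D)): cur=D back=1 fwd=0
After 2 (back): cur=HOME back=0 fwd=1
After 3 (visit(K)): cur=K back=1 fwd=0
After 4 (visit(I)): cur=I back=2 fwd=0
After 5 (back): cur=K back=1 fwd=1
After 6 (visit(Q)): cur=Q back=2 fwd=0

Q 2 0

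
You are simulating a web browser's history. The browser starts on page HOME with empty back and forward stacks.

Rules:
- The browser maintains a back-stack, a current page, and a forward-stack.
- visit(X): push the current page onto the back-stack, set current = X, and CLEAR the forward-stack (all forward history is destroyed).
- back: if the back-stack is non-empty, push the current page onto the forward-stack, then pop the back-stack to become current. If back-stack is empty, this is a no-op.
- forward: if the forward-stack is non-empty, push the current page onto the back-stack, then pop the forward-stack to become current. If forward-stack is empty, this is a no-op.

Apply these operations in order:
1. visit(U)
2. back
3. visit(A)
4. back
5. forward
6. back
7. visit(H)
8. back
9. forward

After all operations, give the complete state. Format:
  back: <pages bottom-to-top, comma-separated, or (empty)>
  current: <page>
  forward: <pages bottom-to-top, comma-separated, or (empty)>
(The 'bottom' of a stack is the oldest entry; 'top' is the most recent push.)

Answer: back: HOME
current: H
forward: (empty)

Derivation:
After 1 (visit(U)): cur=U back=1 fwd=0
After 2 (back): cur=HOME back=0 fwd=1
After 3 (visit(A)): cur=A back=1 fwd=0
After 4 (back): cur=HOME back=0 fwd=1
After 5 (forward): cur=A back=1 fwd=0
After 6 (back): cur=HOME back=0 fwd=1
After 7 (visit(H)): cur=H back=1 fwd=0
After 8 (back): cur=HOME back=0 fwd=1
After 9 (forward): cur=H back=1 fwd=0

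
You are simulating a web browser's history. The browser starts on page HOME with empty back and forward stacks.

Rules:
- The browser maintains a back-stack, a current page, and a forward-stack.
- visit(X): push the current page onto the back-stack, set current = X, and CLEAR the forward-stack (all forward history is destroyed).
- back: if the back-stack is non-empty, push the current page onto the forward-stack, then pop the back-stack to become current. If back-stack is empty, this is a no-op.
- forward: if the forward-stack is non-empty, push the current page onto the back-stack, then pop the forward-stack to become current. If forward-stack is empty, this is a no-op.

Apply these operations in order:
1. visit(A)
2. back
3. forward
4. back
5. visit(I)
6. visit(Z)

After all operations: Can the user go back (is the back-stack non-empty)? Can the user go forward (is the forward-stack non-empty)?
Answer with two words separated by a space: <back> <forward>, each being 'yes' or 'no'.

Answer: yes no

Derivation:
After 1 (visit(A)): cur=A back=1 fwd=0
After 2 (back): cur=HOME back=0 fwd=1
After 3 (forward): cur=A back=1 fwd=0
After 4 (back): cur=HOME back=0 fwd=1
After 5 (visit(I)): cur=I back=1 fwd=0
After 6 (visit(Z)): cur=Z back=2 fwd=0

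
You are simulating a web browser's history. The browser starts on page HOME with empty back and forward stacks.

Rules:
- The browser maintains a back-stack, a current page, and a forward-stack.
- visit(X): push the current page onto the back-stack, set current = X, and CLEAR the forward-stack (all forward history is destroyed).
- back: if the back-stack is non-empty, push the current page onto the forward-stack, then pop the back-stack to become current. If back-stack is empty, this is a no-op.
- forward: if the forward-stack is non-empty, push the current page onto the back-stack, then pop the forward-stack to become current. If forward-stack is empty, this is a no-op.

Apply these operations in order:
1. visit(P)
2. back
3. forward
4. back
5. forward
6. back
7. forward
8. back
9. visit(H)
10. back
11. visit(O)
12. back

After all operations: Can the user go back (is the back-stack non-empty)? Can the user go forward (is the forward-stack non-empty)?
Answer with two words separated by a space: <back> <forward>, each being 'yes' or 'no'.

After 1 (visit(P)): cur=P back=1 fwd=0
After 2 (back): cur=HOME back=0 fwd=1
After 3 (forward): cur=P back=1 fwd=0
After 4 (back): cur=HOME back=0 fwd=1
After 5 (forward): cur=P back=1 fwd=0
After 6 (back): cur=HOME back=0 fwd=1
After 7 (forward): cur=P back=1 fwd=0
After 8 (back): cur=HOME back=0 fwd=1
After 9 (visit(H)): cur=H back=1 fwd=0
After 10 (back): cur=HOME back=0 fwd=1
After 11 (visit(O)): cur=O back=1 fwd=0
After 12 (back): cur=HOME back=0 fwd=1

Answer: no yes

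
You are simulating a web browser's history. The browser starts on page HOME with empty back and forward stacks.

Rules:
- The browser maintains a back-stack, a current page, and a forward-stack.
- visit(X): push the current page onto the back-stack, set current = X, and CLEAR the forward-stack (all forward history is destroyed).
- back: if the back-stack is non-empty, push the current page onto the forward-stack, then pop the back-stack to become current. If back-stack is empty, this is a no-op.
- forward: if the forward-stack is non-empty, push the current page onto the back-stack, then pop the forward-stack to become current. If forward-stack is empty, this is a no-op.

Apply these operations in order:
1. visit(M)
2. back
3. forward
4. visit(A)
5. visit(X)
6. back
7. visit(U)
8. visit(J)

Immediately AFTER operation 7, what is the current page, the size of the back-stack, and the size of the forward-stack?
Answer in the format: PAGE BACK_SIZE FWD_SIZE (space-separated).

After 1 (visit(M)): cur=M back=1 fwd=0
After 2 (back): cur=HOME back=0 fwd=1
After 3 (forward): cur=M back=1 fwd=0
After 4 (visit(A)): cur=A back=2 fwd=0
After 5 (visit(X)): cur=X back=3 fwd=0
After 6 (back): cur=A back=2 fwd=1
After 7 (visit(U)): cur=U back=3 fwd=0

U 3 0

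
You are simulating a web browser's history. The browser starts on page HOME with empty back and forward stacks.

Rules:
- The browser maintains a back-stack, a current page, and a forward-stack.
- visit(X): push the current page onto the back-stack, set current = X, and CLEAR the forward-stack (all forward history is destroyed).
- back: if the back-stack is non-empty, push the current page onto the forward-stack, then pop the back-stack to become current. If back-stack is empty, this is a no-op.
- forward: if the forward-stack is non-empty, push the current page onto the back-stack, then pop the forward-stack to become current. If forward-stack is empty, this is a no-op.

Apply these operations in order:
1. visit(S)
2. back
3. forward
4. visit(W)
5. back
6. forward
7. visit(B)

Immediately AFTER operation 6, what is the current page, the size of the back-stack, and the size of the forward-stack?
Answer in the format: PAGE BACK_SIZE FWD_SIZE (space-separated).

After 1 (visit(S)): cur=S back=1 fwd=0
After 2 (back): cur=HOME back=0 fwd=1
After 3 (forward): cur=S back=1 fwd=0
After 4 (visit(W)): cur=W back=2 fwd=0
After 5 (back): cur=S back=1 fwd=1
After 6 (forward): cur=W back=2 fwd=0

W 2 0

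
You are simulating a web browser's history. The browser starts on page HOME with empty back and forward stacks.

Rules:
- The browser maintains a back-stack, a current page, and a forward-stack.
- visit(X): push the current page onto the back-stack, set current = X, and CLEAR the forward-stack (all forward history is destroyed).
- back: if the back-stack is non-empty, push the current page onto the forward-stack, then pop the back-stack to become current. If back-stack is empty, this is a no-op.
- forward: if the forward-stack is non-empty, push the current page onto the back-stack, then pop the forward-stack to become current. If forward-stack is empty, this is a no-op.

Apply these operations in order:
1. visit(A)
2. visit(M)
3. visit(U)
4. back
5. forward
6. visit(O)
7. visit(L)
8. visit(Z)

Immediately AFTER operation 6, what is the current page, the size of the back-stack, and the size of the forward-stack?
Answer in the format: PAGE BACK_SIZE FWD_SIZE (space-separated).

After 1 (visit(A)): cur=A back=1 fwd=0
After 2 (visit(M)): cur=M back=2 fwd=0
After 3 (visit(U)): cur=U back=3 fwd=0
After 4 (back): cur=M back=2 fwd=1
After 5 (forward): cur=U back=3 fwd=0
After 6 (visit(O)): cur=O back=4 fwd=0

O 4 0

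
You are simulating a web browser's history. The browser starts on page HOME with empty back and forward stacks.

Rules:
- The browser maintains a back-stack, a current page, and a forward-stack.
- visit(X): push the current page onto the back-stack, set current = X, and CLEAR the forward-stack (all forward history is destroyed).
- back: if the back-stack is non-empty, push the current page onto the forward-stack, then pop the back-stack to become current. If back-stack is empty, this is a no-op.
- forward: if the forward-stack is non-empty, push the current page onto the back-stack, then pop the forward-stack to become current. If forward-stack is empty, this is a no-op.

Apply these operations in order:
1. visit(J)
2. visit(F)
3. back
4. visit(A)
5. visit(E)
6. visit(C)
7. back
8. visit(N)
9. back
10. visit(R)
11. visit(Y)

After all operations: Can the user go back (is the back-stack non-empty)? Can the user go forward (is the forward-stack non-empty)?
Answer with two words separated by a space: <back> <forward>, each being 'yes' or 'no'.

After 1 (visit(J)): cur=J back=1 fwd=0
After 2 (visit(F)): cur=F back=2 fwd=0
After 3 (back): cur=J back=1 fwd=1
After 4 (visit(A)): cur=A back=2 fwd=0
After 5 (visit(E)): cur=E back=3 fwd=0
After 6 (visit(C)): cur=C back=4 fwd=0
After 7 (back): cur=E back=3 fwd=1
After 8 (visit(N)): cur=N back=4 fwd=0
After 9 (back): cur=E back=3 fwd=1
After 10 (visit(R)): cur=R back=4 fwd=0
After 11 (visit(Y)): cur=Y back=5 fwd=0

Answer: yes no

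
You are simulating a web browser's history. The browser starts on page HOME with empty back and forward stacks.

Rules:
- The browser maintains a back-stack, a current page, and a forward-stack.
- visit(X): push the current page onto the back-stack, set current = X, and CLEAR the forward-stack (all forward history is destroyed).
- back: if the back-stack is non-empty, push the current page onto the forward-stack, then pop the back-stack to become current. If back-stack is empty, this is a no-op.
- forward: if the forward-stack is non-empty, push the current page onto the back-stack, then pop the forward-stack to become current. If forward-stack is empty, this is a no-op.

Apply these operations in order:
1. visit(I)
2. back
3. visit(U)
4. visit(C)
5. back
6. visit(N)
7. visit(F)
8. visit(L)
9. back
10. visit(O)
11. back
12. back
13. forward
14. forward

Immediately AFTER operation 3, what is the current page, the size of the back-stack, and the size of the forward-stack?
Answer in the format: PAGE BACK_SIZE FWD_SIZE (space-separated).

After 1 (visit(I)): cur=I back=1 fwd=0
After 2 (back): cur=HOME back=0 fwd=1
After 3 (visit(U)): cur=U back=1 fwd=0

U 1 0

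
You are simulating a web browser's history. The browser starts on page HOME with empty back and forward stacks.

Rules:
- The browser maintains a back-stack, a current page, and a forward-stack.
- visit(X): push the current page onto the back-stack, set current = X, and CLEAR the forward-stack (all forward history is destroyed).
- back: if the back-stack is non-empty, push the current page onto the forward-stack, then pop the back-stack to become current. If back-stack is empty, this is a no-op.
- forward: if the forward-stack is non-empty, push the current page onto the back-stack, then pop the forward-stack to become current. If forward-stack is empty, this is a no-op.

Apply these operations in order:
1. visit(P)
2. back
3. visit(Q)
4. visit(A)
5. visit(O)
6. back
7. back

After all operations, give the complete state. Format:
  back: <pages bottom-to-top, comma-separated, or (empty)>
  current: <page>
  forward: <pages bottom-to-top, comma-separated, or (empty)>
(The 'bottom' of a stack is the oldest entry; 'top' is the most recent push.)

After 1 (visit(P)): cur=P back=1 fwd=0
After 2 (back): cur=HOME back=0 fwd=1
After 3 (visit(Q)): cur=Q back=1 fwd=0
After 4 (visit(A)): cur=A back=2 fwd=0
After 5 (visit(O)): cur=O back=3 fwd=0
After 6 (back): cur=A back=2 fwd=1
After 7 (back): cur=Q back=1 fwd=2

Answer: back: HOME
current: Q
forward: O,A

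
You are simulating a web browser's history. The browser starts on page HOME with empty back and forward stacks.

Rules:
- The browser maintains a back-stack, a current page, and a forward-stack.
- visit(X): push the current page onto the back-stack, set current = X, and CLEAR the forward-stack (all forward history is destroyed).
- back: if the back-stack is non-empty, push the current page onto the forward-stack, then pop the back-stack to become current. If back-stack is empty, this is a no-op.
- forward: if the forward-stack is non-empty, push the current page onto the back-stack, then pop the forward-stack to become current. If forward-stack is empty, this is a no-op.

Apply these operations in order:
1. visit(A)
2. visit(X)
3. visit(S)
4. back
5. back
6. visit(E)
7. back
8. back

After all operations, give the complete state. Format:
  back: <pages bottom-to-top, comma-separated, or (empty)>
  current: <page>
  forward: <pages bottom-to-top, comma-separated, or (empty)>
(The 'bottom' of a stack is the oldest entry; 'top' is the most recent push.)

Answer: back: (empty)
current: HOME
forward: E,A

Derivation:
After 1 (visit(A)): cur=A back=1 fwd=0
After 2 (visit(X)): cur=X back=2 fwd=0
After 3 (visit(S)): cur=S back=3 fwd=0
After 4 (back): cur=X back=2 fwd=1
After 5 (back): cur=A back=1 fwd=2
After 6 (visit(E)): cur=E back=2 fwd=0
After 7 (back): cur=A back=1 fwd=1
After 8 (back): cur=HOME back=0 fwd=2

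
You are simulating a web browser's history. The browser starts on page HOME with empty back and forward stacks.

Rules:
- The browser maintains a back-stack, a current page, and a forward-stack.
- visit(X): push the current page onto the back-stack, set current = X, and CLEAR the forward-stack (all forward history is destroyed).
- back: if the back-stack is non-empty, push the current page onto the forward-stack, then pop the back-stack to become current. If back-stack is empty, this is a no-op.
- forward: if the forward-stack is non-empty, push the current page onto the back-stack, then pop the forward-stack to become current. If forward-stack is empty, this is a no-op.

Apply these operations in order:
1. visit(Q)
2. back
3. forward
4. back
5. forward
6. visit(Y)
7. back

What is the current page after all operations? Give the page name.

After 1 (visit(Q)): cur=Q back=1 fwd=0
After 2 (back): cur=HOME back=0 fwd=1
After 3 (forward): cur=Q back=1 fwd=0
After 4 (back): cur=HOME back=0 fwd=1
After 5 (forward): cur=Q back=1 fwd=0
After 6 (visit(Y)): cur=Y back=2 fwd=0
After 7 (back): cur=Q back=1 fwd=1

Answer: Q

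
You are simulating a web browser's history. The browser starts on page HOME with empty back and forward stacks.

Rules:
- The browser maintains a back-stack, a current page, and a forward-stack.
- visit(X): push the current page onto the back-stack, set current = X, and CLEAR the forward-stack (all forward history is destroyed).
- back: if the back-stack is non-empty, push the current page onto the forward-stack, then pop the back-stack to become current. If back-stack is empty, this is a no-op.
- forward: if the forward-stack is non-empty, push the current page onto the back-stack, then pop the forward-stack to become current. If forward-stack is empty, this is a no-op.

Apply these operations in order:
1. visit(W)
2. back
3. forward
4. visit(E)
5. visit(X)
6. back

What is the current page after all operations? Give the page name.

Answer: E

Derivation:
After 1 (visit(W)): cur=W back=1 fwd=0
After 2 (back): cur=HOME back=0 fwd=1
After 3 (forward): cur=W back=1 fwd=0
After 4 (visit(E)): cur=E back=2 fwd=0
After 5 (visit(X)): cur=X back=3 fwd=0
After 6 (back): cur=E back=2 fwd=1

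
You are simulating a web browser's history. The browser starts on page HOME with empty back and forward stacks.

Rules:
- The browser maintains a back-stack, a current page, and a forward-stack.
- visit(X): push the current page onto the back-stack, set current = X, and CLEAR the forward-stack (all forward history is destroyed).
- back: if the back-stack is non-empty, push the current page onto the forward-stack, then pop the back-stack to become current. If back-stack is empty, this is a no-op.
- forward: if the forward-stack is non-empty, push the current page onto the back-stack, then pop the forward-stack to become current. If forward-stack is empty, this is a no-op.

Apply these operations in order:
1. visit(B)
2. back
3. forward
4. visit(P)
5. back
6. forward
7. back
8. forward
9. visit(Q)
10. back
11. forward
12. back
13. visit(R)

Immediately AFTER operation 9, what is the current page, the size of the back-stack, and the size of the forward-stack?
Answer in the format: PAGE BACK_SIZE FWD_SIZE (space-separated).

After 1 (visit(B)): cur=B back=1 fwd=0
After 2 (back): cur=HOME back=0 fwd=1
After 3 (forward): cur=B back=1 fwd=0
After 4 (visit(P)): cur=P back=2 fwd=0
After 5 (back): cur=B back=1 fwd=1
After 6 (forward): cur=P back=2 fwd=0
After 7 (back): cur=B back=1 fwd=1
After 8 (forward): cur=P back=2 fwd=0
After 9 (visit(Q)): cur=Q back=3 fwd=0

Q 3 0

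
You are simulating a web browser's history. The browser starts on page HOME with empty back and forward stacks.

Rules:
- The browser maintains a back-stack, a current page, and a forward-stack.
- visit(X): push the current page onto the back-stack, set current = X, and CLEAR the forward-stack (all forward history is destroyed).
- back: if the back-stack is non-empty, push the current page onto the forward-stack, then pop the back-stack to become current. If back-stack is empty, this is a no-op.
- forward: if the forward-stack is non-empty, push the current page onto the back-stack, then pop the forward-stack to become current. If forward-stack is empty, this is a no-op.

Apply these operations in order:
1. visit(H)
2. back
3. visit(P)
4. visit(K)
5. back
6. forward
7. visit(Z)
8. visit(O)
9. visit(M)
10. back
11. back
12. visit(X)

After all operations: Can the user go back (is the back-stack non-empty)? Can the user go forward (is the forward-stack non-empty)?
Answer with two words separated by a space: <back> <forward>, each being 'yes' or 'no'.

Answer: yes no

Derivation:
After 1 (visit(H)): cur=H back=1 fwd=0
After 2 (back): cur=HOME back=0 fwd=1
After 3 (visit(P)): cur=P back=1 fwd=0
After 4 (visit(K)): cur=K back=2 fwd=0
After 5 (back): cur=P back=1 fwd=1
After 6 (forward): cur=K back=2 fwd=0
After 7 (visit(Z)): cur=Z back=3 fwd=0
After 8 (visit(O)): cur=O back=4 fwd=0
After 9 (visit(M)): cur=M back=5 fwd=0
After 10 (back): cur=O back=4 fwd=1
After 11 (back): cur=Z back=3 fwd=2
After 12 (visit(X)): cur=X back=4 fwd=0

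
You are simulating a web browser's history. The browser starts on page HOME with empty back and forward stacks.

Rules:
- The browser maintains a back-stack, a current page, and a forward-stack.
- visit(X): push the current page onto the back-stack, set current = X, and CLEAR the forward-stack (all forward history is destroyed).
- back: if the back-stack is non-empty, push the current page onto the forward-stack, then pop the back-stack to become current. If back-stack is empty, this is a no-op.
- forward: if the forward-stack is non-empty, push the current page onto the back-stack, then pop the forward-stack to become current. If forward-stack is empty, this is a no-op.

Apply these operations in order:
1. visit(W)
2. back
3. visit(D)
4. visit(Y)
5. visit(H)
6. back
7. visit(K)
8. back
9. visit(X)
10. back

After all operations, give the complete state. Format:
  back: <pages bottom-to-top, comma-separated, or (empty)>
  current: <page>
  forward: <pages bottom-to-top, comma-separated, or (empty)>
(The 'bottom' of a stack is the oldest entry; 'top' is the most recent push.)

Answer: back: HOME,D
current: Y
forward: X

Derivation:
After 1 (visit(W)): cur=W back=1 fwd=0
After 2 (back): cur=HOME back=0 fwd=1
After 3 (visit(D)): cur=D back=1 fwd=0
After 4 (visit(Y)): cur=Y back=2 fwd=0
After 5 (visit(H)): cur=H back=3 fwd=0
After 6 (back): cur=Y back=2 fwd=1
After 7 (visit(K)): cur=K back=3 fwd=0
After 8 (back): cur=Y back=2 fwd=1
After 9 (visit(X)): cur=X back=3 fwd=0
After 10 (back): cur=Y back=2 fwd=1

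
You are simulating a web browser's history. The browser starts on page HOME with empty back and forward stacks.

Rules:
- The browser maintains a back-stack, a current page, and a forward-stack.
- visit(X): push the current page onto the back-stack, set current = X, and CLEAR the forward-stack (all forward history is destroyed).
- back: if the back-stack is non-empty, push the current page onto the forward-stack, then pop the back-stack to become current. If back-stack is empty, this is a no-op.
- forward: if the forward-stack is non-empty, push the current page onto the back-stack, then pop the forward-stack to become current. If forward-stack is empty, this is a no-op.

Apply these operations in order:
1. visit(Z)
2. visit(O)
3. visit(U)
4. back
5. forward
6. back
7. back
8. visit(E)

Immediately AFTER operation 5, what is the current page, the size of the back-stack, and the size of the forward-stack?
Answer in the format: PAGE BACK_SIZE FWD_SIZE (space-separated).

After 1 (visit(Z)): cur=Z back=1 fwd=0
After 2 (visit(O)): cur=O back=2 fwd=0
After 3 (visit(U)): cur=U back=3 fwd=0
After 4 (back): cur=O back=2 fwd=1
After 5 (forward): cur=U back=3 fwd=0

U 3 0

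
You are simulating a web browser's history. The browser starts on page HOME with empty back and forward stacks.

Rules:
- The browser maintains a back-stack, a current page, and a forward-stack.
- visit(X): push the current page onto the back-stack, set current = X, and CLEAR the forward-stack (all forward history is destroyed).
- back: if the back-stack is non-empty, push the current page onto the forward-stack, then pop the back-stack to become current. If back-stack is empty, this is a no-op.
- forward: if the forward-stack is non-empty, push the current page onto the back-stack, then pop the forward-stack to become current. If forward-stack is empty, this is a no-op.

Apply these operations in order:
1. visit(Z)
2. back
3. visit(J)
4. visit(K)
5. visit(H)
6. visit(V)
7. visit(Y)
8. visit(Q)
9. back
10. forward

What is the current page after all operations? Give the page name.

After 1 (visit(Z)): cur=Z back=1 fwd=0
After 2 (back): cur=HOME back=0 fwd=1
After 3 (visit(J)): cur=J back=1 fwd=0
After 4 (visit(K)): cur=K back=2 fwd=0
After 5 (visit(H)): cur=H back=3 fwd=0
After 6 (visit(V)): cur=V back=4 fwd=0
After 7 (visit(Y)): cur=Y back=5 fwd=0
After 8 (visit(Q)): cur=Q back=6 fwd=0
After 9 (back): cur=Y back=5 fwd=1
After 10 (forward): cur=Q back=6 fwd=0

Answer: Q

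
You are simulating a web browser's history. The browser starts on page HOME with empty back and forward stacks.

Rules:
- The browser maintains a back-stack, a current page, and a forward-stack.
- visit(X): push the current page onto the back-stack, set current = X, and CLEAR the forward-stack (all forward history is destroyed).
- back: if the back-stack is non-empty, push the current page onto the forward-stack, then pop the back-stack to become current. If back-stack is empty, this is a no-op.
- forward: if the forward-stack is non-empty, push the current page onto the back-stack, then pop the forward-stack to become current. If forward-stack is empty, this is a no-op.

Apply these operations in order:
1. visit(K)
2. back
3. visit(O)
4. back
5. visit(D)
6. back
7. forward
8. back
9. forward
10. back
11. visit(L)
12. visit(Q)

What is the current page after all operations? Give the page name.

After 1 (visit(K)): cur=K back=1 fwd=0
After 2 (back): cur=HOME back=0 fwd=1
After 3 (visit(O)): cur=O back=1 fwd=0
After 4 (back): cur=HOME back=0 fwd=1
After 5 (visit(D)): cur=D back=1 fwd=0
After 6 (back): cur=HOME back=0 fwd=1
After 7 (forward): cur=D back=1 fwd=0
After 8 (back): cur=HOME back=0 fwd=1
After 9 (forward): cur=D back=1 fwd=0
After 10 (back): cur=HOME back=0 fwd=1
After 11 (visit(L)): cur=L back=1 fwd=0
After 12 (visit(Q)): cur=Q back=2 fwd=0

Answer: Q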